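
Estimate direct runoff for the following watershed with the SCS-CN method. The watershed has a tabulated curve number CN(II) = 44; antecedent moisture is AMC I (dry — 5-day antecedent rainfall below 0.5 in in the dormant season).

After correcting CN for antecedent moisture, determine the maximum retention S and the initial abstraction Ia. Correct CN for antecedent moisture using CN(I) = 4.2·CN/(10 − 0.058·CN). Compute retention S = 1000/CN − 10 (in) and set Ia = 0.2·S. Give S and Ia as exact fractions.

S = 1000/33 in ≈ 30.303 in; Ia = 200/33 in ≈ 6.061 in

Dry (AMC I): CN(I) = 4.2·44/(10 − 0.058·44) = (924/5)/(931/125) = 3300/133 ≈ 24.812
Retention S: 1000/CN − 10 with CN=24.812 → S = 1000/33 ≈ 30.303 in
Ia = 0.2S: 0.2·30.303 = 6.061 in (exactly 200/33)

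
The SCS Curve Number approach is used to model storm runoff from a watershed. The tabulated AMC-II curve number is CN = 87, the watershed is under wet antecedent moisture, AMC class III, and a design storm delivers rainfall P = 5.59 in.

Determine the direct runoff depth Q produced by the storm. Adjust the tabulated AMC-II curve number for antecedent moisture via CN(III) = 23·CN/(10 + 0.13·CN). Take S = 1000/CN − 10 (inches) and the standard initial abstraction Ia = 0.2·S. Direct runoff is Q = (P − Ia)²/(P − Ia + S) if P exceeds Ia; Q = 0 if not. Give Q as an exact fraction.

Q = 91821936037/18818004300 in ≈ 4.879 in

Wet (AMC III): CN(III) = 23·87/(10 + 0.13·87) = 2001/(2131/100) = 200100/2131 ≈ 93.900
Max retention: S = 1000/(200100/2131) − 10 = 1300/2001 in (≈ 0.650 in)
Ia = 0.2·(1300/2001) = 260/2001 in ≈ 0.130 in
Excess rainfall: 5.590 − 0.130 = 5.460 in; P > Ia so Q > 0
Q = (1092559/200100)²/((1092559/200100) + 1300/2001) = (1193685168481/40040010000)/(1222559/200100) = 91821936037/18818004300 in ≈ 4.879 in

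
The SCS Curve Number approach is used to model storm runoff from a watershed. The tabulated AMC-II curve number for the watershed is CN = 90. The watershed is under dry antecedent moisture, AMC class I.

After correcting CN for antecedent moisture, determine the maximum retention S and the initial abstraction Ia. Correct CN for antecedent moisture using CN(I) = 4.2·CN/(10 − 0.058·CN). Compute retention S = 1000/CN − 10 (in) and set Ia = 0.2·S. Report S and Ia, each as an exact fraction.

CN(I) from CN(II)=90: (4.2·90)/(10 − 0.058·90) = 18900/239 ≈ 79.079
Retention S: 1000/CN − 10 with CN=79.079 → S = 500/189 ≈ 2.646 in
Initial abstraction Ia = S/5 = (500/189)/5 = 100/189 ≈ 0.529 in

S = 500/189 in ≈ 2.646 in; Ia = 100/189 in ≈ 0.529 in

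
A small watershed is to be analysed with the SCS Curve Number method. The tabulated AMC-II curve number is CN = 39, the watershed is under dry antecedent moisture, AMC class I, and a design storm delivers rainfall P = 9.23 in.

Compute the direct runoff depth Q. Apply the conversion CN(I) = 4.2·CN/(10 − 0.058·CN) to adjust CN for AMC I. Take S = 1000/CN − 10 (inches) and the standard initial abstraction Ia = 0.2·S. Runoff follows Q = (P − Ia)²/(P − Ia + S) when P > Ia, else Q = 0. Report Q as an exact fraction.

Dry (AMC I): CN(I) = 4.2·39/(10 − 0.058·39) = (819/5)/(3869/500) = 81900/3869 ≈ 21.168
Max retention: S = 1000/(81900/3869) − 10 = 30500/819 in (≈ 37.241 in)
Ia = 0.2S: 0.2·37.241 = 7.448 in (exactly 6100/819)
Since P=9.230 > Ia=7.448: effective rainfall P−Ia = 145937/81900 in
Q: (145937/81900)² ÷ (3195937/81900) = 21297607969/261747240300 in (≈ 0.081 in)

Q = 21297607969/261747240300 in ≈ 0.081 in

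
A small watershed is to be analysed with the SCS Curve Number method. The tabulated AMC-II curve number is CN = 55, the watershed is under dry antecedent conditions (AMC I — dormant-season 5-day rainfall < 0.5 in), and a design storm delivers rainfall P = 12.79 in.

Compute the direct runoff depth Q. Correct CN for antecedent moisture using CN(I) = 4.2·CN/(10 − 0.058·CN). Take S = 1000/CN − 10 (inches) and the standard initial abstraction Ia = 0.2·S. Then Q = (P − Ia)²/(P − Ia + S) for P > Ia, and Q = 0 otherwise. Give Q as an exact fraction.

Adjust CN=55 to AMC I: 4.2·55/(10 − 0.058·55) → 231 ÷ (681/100) = 7700/227 ≈ 33.921
Retention S: 1000/CN − 10 with CN=33.921 → S = 1500/77 ≈ 19.481 in
Ia = 0.2·(1500/77) = 300/77 in ≈ 3.896 in
Since P=12.790 > Ia=3.896: effective rainfall P−Ia = 68483/7700 in
Q = (68483/7700)²/((68483/7700) + 1500/77) = (4689921289/59290000)/(218483/7700) = 4689921289/1682319100 in ≈ 2.788 in

Q = 4689921289/1682319100 in ≈ 2.788 in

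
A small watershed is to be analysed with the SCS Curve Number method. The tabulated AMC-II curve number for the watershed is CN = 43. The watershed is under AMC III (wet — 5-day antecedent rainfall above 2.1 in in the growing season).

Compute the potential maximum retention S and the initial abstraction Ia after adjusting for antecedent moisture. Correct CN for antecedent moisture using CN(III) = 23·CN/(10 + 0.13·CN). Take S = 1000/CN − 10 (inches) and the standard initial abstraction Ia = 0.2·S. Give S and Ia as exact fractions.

Adjust CN=43 to AMC III: 23·43/(10 + 0.13·43) → 989 ÷ (1559/100) = 98900/1559 ≈ 63.438
Retention S: 1000/CN − 10 with CN=63.438 → S = 5700/989 ≈ 5.763 in
Ia = 0.2S: 0.2·5.763 = 1.153 in (exactly 1140/989)

S = 5700/989 in ≈ 5.763 in; Ia = 1140/989 in ≈ 1.153 in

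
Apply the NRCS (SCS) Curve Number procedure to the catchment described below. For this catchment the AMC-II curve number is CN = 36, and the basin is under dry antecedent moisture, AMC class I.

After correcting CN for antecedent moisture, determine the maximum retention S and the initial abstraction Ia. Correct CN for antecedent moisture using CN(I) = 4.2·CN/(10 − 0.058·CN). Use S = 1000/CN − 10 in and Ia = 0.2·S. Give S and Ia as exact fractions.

Adjust CN=36 to AMC I: 4.2·36/(10 − 0.058·36) → (756/5) ÷ (989/125) = 18900/989 ≈ 19.110
Max retention: S = 1000/(18900/989) − 10 = 8000/189 in (≈ 42.328 in)
Initial abstraction Ia = S/5 = (8000/189)/5 = 1600/189 ≈ 8.466 in

S = 8000/189 in ≈ 42.328 in; Ia = 1600/189 in ≈ 8.466 in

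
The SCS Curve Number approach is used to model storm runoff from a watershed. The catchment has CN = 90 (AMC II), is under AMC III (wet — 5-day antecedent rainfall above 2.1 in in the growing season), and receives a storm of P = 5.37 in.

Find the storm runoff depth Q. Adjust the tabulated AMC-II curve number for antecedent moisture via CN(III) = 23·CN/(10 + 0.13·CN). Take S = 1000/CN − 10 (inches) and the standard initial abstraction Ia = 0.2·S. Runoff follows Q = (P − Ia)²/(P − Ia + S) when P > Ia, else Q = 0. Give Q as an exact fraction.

CN(III) from CN(II)=90: (23·90)/(10 + 0.13·90) = 20700/217 ≈ 95.392
Max retention: S = 1000/(20700/217) − 10 = 100/207 in (≈ 0.483 in)
Initial abstraction Ia = S/5 = (100/207)/5 = 20/207 ≈ 0.097 in
Excess rainfall: 5.370 − 0.097 = 5.273 in; P > Ia so Q > 0
Q = (109159/20700)²/((109159/20700) + 100/207) = (11915687281/428490000)/(119159/20700) = 11915687281/2466591300 in ≈ 4.831 in

Q = 11915687281/2466591300 in ≈ 4.831 in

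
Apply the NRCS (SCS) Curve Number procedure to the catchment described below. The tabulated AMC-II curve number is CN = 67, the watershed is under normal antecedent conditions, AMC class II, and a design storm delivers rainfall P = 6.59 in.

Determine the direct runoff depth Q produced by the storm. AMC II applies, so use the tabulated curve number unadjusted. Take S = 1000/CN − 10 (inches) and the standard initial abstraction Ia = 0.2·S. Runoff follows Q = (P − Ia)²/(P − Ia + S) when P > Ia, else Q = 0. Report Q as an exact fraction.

Average conditions: CN = 67 (no AMC adjustment).
Max retention: S = 1000/67 − 10 = 330/67 in (≈ 4.925 in)
Ia = 0.2·(330/67) = 66/67 in ≈ 0.985 in
Excess rainfall: 6.590 − 0.985 = 5.605 in; P > Ia so Q > 0
Runoff Q = (P−Ia)²/(P−Ia+S) = (5.605)²/(5.605+4.925) = 1410227809/472705100 ≈ 2.983 in

Q = 1410227809/472705100 in ≈ 2.983 in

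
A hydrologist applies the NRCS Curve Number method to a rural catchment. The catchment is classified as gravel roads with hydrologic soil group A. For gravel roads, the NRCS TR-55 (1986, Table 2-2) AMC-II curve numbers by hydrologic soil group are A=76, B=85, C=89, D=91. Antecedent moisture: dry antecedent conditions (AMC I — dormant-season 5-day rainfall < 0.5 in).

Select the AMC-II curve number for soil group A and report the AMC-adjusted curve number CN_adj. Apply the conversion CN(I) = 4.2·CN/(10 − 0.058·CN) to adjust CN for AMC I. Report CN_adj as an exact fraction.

CN_adj = 13300/233 ≈ 57.082

NRCS table: gravel roads, soil group A → CN(II) = 76
Adjust CN=76 to AMC I: 4.2·76/(10 − 0.058·76) → (1596/5) ÷ (699/125) = 13300/233 ≈ 57.082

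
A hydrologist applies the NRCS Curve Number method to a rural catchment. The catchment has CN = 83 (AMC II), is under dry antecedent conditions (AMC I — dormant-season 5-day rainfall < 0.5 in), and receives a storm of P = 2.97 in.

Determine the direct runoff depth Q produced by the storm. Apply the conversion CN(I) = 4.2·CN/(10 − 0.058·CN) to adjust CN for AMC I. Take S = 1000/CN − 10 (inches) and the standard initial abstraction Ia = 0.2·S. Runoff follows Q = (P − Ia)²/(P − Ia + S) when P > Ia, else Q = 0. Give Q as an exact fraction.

Adjust CN=83 to AMC I: 4.2·83/(10 − 0.058·83) → (1743/5) ÷ (2593/500) = 174300/2593 ≈ 67.219
Retention S: 1000/CN − 10 with CN=67.219 → S = 8500/1743 ≈ 4.877 in
Ia = 0.2·(8500/1743) = 1700/1743 in ≈ 0.975 in
Excess rainfall: 2.970 − 0.975 = 1.995 in; P > Ia so Q > 0
Q = (347671/174300)²/((347671/174300) + 8500/1743) = (120875124241/30380490000)/(1197671/174300) = 120875124241/208754055300 in ≈ 0.579 in

Q = 120875124241/208754055300 in ≈ 0.579 in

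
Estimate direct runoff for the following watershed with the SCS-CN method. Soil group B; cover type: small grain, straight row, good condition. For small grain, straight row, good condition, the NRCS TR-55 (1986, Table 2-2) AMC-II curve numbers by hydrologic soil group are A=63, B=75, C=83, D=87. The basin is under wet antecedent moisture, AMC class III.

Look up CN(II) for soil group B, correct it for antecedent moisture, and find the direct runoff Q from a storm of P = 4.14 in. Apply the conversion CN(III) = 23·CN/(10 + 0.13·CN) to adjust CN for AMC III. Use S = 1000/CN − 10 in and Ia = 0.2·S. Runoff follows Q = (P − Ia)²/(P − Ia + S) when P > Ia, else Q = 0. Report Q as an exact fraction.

NRCS table: small grain, straight row, good condition, soil group B → CN(II) = 75
CN(III) from CN(II)=75: (23·75)/(10 + 0.13·75) = 6900/79 ≈ 87.342
Retention S: 1000/CN − 10 with CN=87.342 → S = 100/69 ≈ 1.449 in
Ia = 0.2·(100/69) = 20/69 in ≈ 0.290 in
P − Ia = 4.140 − 0.290 = 13283/3450 ≈ 3.850 in (> 0, runoff occurs)
Q = (13283/3450)²/((13283/3450) + 100/69) = (176438089/11902500)/(18283/3450) = 176438089/63076350 in ≈ 2.797 in

Q = 176438089/63076350 in ≈ 2.797 in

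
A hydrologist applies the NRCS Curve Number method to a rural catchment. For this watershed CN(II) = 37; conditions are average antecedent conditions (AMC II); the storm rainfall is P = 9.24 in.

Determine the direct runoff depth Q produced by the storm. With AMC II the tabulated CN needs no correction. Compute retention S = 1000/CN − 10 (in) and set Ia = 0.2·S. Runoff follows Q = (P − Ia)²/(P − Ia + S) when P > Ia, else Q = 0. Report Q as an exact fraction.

Q = 1387029/931475 in ≈ 1.489 in

AMC II — tabulated CN = 37 applies directly.
Max retention: S = 1000/37 − 10 = 630/37 in (≈ 17.027 in)
Ia = 0.2S: 0.2·17.027 = 3.405 in (exactly 126/37)
Since P=9.240 > Ia=3.405: effective rainfall P−Ia = 5397/925 in
Runoff Q = (P−Ia)²/(P−Ia+S) = (5.835)²/(5.835+17.027) = 1387029/931475 ≈ 1.489 in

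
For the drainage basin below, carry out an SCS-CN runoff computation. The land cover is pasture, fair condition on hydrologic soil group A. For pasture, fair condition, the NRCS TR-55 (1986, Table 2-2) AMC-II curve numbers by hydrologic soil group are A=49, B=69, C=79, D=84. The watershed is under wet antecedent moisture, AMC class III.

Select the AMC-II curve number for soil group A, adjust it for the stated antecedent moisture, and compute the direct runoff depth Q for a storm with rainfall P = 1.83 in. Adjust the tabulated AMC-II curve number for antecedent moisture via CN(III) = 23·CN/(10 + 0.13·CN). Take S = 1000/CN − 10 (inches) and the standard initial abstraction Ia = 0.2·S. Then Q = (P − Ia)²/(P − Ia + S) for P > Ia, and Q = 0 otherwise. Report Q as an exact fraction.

Q = 1207354009/7691662300 in ≈ 0.157 in

NRCS table: pasture, fair condition, soil group A → CN(II) = 49
Wet (AMC III): CN(III) = 23·49/(10 + 0.13·49) = 1127/(1637/100) = 112700/1637 ≈ 68.845
Retention S: 1000/CN − 10 with CN=68.845 → S = 5100/1127 ≈ 4.525 in
Ia = 0.2·(5100/1127) = 1020/1127 in ≈ 0.905 in
Since P=1.830 > Ia=0.905: effective rainfall P−Ia = 104241/112700 in
Q = (104241/112700)²/((104241/112700) + 5100/1127) = (10866186081/12701290000)/(614241/112700) = 1207354009/7691662300 in ≈ 0.157 in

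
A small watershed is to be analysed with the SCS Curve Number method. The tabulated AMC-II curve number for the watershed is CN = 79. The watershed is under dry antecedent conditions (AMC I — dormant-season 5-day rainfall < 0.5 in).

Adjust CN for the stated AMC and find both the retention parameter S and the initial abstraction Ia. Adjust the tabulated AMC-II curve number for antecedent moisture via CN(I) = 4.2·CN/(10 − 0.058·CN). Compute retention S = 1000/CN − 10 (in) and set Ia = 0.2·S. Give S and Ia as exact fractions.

CN(I) from CN(II)=79: (4.2·79)/(10 − 0.058·79) = 7900/129 ≈ 61.240
Max retention: S = 1000/(7900/129) − 10 = 500/79 in (≈ 6.329 in)
Ia = 0.2·(500/79) = 100/79 in ≈ 1.266 in

S = 500/79 in ≈ 6.329 in; Ia = 100/79 in ≈ 1.266 in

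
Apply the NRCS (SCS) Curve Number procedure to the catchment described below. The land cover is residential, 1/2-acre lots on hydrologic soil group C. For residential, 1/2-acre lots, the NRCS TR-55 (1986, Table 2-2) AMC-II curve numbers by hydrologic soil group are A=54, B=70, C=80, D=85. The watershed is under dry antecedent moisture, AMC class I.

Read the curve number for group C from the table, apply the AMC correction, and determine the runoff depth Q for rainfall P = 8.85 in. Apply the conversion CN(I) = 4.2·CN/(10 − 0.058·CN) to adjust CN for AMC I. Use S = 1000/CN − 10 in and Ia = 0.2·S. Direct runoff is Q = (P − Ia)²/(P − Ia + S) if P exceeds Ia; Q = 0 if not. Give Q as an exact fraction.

NRCS table: residential, 1/2-acre lots, soil group C → CN(II) = 80
Dry (AMC I): CN(I) = 4.2·80/(10 − 0.058·80) = 336/(134/25) = 4200/67 ≈ 62.687
Max retention: S = 1000/(4200/67) − 10 = 125/21 in (≈ 5.952 in)
Ia = 0.2·(125/21) = 25/21 in ≈ 1.190 in
P − Ia = 8.850 − 1.190 = 3217/420 ≈ 7.660 in (> 0, runoff occurs)
Q: (3217/420)² ÷ (5717/420) = 10349089/2401140 in (≈ 4.310 in)

Q = 10349089/2401140 in ≈ 4.310 in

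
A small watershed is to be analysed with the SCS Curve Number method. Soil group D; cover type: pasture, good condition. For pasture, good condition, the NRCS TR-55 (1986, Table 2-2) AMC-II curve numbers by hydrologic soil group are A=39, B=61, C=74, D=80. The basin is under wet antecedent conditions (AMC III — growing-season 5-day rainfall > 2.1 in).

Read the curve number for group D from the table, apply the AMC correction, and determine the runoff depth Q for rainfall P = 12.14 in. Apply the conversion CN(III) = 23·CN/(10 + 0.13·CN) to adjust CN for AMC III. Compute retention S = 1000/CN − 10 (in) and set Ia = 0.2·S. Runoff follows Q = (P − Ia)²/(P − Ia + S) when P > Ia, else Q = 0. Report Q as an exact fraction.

NRCS table: pasture, good condition, soil group D → CN(II) = 80
CN(III) from CN(II)=80: (23·80)/(10 + 0.13·80) = 4600/51 ≈ 90.196
Retention S: 1000/CN − 10 with CN=90.196 → S = 25/23 ≈ 1.087 in
Initial abstraction Ia = S/5 = (25/23)/5 = 5/23 ≈ 0.217 in
Since P=12.140 > Ia=0.217: effective rainfall P−Ia = 13711/1150 in
Runoff Q = (P−Ia)²/(P−Ia+S) = (11.923)²/(11.923+1.087) = 187991521/17205150 ≈ 10.926 in

Q = 187991521/17205150 in ≈ 10.926 in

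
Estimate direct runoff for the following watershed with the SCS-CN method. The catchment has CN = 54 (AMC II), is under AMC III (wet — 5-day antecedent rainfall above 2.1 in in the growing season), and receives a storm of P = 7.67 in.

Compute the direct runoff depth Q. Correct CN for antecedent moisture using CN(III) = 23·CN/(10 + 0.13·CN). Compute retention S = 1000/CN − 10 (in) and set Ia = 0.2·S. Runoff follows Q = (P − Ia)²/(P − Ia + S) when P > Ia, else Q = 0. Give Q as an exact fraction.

Adjust CN=54 to AMC III: 23·54/(10 + 0.13·54) → 1242 ÷ (851/50) = 2700/37 ≈ 72.973
Max retention: S = 1000/(2700/37) − 10 = 100/27 in (≈ 3.704 in)
Ia = 0.2·(100/27) = 20/27 in ≈ 0.741 in
Since P=7.670 > Ia=0.741: effective rainfall P−Ia = 18709/2700 in
Runoff Q = (P−Ia)²/(P−Ia+S) = (6.929)²/(6.929+3.704) = 350026681/77514300 ≈ 4.516 in

Q = 350026681/77514300 in ≈ 4.516 in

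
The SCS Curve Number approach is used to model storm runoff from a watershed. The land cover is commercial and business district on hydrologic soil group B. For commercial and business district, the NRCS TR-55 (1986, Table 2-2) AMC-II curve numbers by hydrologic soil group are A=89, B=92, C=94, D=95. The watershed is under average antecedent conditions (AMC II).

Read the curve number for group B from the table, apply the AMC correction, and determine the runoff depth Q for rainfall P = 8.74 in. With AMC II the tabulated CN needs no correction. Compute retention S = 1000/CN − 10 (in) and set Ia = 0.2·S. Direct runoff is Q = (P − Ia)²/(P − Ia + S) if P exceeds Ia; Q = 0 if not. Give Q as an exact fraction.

Q = 97042201/12478650 in ≈ 7.777 in

NRCS table: commercial and business district, soil group B → CN(II) = 92
AMC II — tabulated CN = 92 applies directly.
Retention S: 1000/CN − 10 with CN=92.000 → S = 20/23 ≈ 0.870 in
Ia = 0.2S: 0.2·0.870 = 0.174 in (exactly 4/23)
Excess rainfall: 8.740 − 0.174 = 8.566 in; P > Ia so Q > 0
Q: (9851/1150)² ÷ (10851/1150) = 97042201/12478650 in (≈ 7.777 in)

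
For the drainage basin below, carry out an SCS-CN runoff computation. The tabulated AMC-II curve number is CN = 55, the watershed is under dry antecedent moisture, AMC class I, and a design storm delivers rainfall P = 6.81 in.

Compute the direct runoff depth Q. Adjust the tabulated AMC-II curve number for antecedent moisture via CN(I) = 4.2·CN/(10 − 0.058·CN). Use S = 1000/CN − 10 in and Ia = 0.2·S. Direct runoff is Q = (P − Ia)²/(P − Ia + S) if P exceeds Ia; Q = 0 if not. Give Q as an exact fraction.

Adjust CN=55 to AMC I: 4.2·55/(10 − 0.058·55) → 231 ÷ (681/100) = 7700/227 ≈ 33.921
Retention S: 1000/CN − 10 with CN=33.921 → S = 1500/77 ≈ 19.481 in
Ia = 0.2·(1500/77) = 300/77 in ≈ 3.896 in
P − Ia = 6.810 − 3.896 = 22437/7700 ≈ 2.914 in (> 0, runoff occurs)
Q = (22437/7700)²/((22437/7700) + 1500/77) = (503418969/59290000)/(172437/7700) = 167806323/442588300 in ≈ 0.379 in

Q = 167806323/442588300 in ≈ 0.379 in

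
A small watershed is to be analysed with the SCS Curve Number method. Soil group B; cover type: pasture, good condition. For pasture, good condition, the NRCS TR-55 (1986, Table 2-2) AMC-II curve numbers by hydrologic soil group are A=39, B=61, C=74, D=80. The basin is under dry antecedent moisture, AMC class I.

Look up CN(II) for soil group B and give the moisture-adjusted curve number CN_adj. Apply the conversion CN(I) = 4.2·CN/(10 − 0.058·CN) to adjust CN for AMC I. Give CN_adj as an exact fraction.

CN_adj = 42700/1077 ≈ 39.647

NRCS table: pasture, good condition, soil group B → CN(II) = 61
Adjust CN=61 to AMC I: 4.2·61/(10 − 0.058·61) → (1281/5) ÷ (3231/500) = 42700/1077 ≈ 39.647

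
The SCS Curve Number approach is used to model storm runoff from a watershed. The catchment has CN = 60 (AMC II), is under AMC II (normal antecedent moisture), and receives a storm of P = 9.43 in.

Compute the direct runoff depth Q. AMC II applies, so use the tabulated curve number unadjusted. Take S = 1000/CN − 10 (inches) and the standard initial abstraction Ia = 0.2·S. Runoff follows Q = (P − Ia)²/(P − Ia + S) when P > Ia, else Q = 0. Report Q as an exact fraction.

Average conditions: CN = 60 (no AMC adjustment).
Retention S: 1000/CN − 10 with CN=60.000 → S = 20/3 ≈ 6.667 in
Ia = 0.2·(20/3) = 4/3 in ≈ 1.333 in
Excess rainfall: 9.430 − 1.333 = 8.097 in; P > Ia so Q > 0
Q: (2429/300)² ÷ (4429/300) = 5900041/1328700 in (≈ 4.440 in)

Q = 5900041/1328700 in ≈ 4.440 in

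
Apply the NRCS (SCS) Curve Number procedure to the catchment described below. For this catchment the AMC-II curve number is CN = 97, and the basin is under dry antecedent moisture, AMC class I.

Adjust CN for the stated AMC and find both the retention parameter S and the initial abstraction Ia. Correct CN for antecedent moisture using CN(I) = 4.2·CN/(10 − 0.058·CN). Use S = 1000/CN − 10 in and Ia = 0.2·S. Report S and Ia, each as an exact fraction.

CN(I) from CN(II)=97: (4.2·97)/(10 − 0.058·97) = 67900/729 ≈ 93.141
Retention S: 1000/CN − 10 with CN=93.141 → S = 500/679 ≈ 0.736 in
Ia = 0.2·(500/679) = 100/679 in ≈ 0.147 in

S = 500/679 in ≈ 0.736 in; Ia = 100/679 in ≈ 0.147 in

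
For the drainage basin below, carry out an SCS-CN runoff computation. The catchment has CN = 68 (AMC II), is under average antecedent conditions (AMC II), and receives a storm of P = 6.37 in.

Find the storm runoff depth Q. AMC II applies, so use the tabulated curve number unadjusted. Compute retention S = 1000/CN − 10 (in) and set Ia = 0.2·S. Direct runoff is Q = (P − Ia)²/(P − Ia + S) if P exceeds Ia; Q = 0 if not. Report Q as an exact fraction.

Average conditions: CN = 68 (no AMC adjustment).
S = 1000/68 − 10 = 80/17 in ≈ 4.706 in
Initial abstraction Ia = S/5 = (80/17)/5 = 16/17 ≈ 0.941 in
P − Ia = 6.370 − 0.941 = 9229/1700 ≈ 5.429 in (> 0, runoff occurs)
Q = (9229/1700)²/((9229/1700) + 80/17) = (85174441/2890000)/(17229/1700) = 85174441/29289300 in ≈ 2.908 in

Q = 85174441/29289300 in ≈ 2.908 in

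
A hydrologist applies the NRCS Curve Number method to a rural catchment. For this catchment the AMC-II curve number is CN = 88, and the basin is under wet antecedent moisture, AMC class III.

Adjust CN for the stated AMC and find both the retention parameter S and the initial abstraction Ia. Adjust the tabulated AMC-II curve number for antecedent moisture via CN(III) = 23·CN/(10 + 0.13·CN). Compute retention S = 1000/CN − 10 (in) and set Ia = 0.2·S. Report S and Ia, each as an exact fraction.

Adjust CN=88 to AMC III: 23·88/(10 + 0.13·88) → 2024 ÷ (536/25) = 6325/67 ≈ 94.403
Max retention: S = 1000/(6325/67) − 10 = 150/253 in (≈ 0.593 in)
Ia = 0.2S: 0.2·0.593 = 0.119 in (exactly 30/253)

S = 150/253 in ≈ 0.593 in; Ia = 30/253 in ≈ 0.119 in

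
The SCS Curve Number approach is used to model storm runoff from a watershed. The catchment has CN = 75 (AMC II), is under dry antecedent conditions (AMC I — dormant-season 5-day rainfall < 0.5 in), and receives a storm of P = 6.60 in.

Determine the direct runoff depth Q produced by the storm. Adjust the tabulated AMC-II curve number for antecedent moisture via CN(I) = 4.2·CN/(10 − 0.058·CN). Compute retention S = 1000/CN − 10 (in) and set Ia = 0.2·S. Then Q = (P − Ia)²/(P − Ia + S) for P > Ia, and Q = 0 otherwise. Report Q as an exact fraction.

Q = 2493241/1284885 in ≈ 1.940 in

CN(I) from CN(II)=75: (4.2·75)/(10 − 0.058·75) = 6300/113 ≈ 55.752
S = 1000/(6300/113) − 10 = 500/63 in ≈ 7.937 in
Ia = 0.2·(500/63) = 100/63 in ≈ 1.587 in
Since P=6.600 > Ia=1.587: effective rainfall P−Ia = 1579/315 in
Q = (1579/315)²/((1579/315) + 500/63) = (2493241/99225)/(4079/315) = 2493241/1284885 in ≈ 1.940 in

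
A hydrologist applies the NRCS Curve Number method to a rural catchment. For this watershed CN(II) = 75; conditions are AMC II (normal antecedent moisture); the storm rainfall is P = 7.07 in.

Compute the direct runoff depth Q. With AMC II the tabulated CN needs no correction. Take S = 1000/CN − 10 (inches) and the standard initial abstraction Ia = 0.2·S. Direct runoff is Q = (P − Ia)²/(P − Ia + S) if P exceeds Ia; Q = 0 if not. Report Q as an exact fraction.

Q = 3690241/876300 in ≈ 4.211 in

Average conditions: CN = 75 (no AMC adjustment).
Retention S: 1000/CN − 10 with CN=75.000 → S = 10/3 ≈ 3.333 in
Ia = 0.2·(10/3) = 2/3 in ≈ 0.667 in
P − Ia = 7.070 − 0.667 = 1921/300 ≈ 6.403 in (> 0, runoff occurs)
Runoff Q = (P−Ia)²/(P−Ia+S) = (6.403)²/(6.403+3.333) = 3690241/876300 ≈ 4.211 in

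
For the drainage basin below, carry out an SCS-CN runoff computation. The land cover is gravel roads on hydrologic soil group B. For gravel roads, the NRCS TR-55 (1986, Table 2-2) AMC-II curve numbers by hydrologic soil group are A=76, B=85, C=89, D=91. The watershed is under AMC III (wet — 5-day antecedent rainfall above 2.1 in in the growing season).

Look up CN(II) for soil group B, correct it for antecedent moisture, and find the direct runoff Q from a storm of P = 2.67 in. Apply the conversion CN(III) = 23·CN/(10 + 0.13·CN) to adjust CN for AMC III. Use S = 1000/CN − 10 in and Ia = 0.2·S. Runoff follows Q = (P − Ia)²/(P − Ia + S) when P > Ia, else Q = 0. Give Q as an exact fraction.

NRCS table: gravel roads, soil group B → CN(II) = 85
CN(III) from CN(II)=85: (23·85)/(10 + 0.13·85) = 39100/421 ≈ 92.874
Retention S: 1000/CN − 10 with CN=92.874 → S = 300/391 ≈ 0.767 in
Initial abstraction Ia = S/5 = (300/391)/5 = 60/391 ≈ 0.153 in
Since P=2.670 > Ia=0.153: effective rainfall P−Ia = 98397/39100 in
Runoff Q = (P−Ia)²/(P−Ia+S) = (2.517)²/(2.517+0.767) = 3227323203/1673440900 ≈ 1.929 in

Q = 3227323203/1673440900 in ≈ 1.929 in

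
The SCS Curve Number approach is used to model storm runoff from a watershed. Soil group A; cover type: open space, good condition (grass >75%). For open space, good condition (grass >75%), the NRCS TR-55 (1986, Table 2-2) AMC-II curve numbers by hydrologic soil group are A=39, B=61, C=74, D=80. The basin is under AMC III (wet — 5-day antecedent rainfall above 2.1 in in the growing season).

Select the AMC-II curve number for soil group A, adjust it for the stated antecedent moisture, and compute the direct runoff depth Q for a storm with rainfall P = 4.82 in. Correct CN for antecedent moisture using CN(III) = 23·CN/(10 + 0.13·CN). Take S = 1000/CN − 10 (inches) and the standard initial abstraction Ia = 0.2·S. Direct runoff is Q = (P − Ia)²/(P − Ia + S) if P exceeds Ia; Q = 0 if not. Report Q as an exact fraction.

Q = 24079901329/20638938450 in ≈ 1.167 in

NRCS table: open space, good condition (grass >75%), soil group A → CN(II) = 39
Wet (AMC III): CN(III) = 23·39/(10 + 0.13·39) = 897/(1507/100) = 89700/1507 ≈ 59.522
Max retention: S = 1000/(89700/1507) − 10 = 6100/897 in (≈ 6.800 in)
Ia = 0.2·(6100/897) = 1220/897 in ≈ 1.360 in
Since P=4.820 > Ia=1.360: effective rainfall P−Ia = 155177/44850 in
Q: (155177/44850)² ÷ (460177/44850) = 24079901329/20638938450 in (≈ 1.167 in)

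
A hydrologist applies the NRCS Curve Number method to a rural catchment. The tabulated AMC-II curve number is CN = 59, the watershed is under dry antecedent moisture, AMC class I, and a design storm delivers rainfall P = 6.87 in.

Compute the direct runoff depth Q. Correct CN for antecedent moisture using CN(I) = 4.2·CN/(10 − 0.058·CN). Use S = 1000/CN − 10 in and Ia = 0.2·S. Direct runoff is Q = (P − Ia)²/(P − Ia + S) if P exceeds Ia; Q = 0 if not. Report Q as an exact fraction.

Dry (AMC I): CN(I) = 4.2·59/(10 − 0.058·59) = (1239/5)/(3289/500) = 123900/3289 ≈ 37.671
Max retention: S = 1000/(123900/3289) − 10 = 20500/1239 in (≈ 16.546 in)
Ia = 0.2·(20500/1239) = 4100/1239 in ≈ 3.309 in
P − Ia = 6.870 − 3.309 = 441193/123900 ≈ 3.561 in (> 0, runoff occurs)
Runoff Q = (P−Ia)²/(P−Ia+S) = (3.561)²/(3.561+16.546) = 194651263249/308658812700 ≈ 0.631 in

Q = 194651263249/308658812700 in ≈ 0.631 in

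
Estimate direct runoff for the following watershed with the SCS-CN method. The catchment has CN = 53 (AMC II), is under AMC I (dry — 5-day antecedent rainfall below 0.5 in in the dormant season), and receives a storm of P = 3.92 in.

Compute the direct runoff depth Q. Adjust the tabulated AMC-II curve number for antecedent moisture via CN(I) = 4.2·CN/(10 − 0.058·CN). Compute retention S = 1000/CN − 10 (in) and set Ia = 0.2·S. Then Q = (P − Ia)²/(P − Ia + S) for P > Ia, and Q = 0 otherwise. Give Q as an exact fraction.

Dry (AMC I): CN(I) = 4.2·53/(10 − 0.058·53) = (1113/5)/(3463/500) = 111300/3463 ≈ 32.140
S = 1000/(111300/3463) − 10 = 23500/1113 in ≈ 21.114 in
Initial abstraction Ia = S/5 = (23500/1113)/5 = 4700/1113 ≈ 4.223 in
P = 3.920 ≤ Ia = 4.223 in: entire storm abstracted, Q = 0.

Q = 0 in ≈ 0.000 in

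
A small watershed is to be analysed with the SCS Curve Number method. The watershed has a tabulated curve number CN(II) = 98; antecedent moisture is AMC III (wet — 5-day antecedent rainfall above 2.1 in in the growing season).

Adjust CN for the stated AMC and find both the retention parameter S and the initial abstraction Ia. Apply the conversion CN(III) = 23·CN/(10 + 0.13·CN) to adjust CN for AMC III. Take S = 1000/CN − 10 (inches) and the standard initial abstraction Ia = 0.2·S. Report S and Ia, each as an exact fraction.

S = 100/1127 in ≈ 0.089 in; Ia = 20/1127 in ≈ 0.018 in

Adjust CN=98 to AMC III: 23·98/(10 + 0.13·98) → 2254 ÷ (1137/50) = 112700/1137 ≈ 99.120
Retention S: 1000/CN − 10 with CN=99.120 → S = 100/1127 ≈ 0.089 in
Ia = 0.2S: 0.2·0.089 = 0.018 in (exactly 20/1127)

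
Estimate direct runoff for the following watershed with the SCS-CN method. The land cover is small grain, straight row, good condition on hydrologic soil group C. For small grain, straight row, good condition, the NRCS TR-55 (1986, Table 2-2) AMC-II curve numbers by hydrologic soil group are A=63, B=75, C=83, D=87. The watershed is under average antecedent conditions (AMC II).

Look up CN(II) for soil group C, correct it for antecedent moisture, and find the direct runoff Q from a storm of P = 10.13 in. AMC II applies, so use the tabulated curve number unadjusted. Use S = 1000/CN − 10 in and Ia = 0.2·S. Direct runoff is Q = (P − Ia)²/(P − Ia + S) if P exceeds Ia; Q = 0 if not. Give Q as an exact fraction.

Q = 6509101041/810735700 in ≈ 8.029 in

NRCS table: small grain, straight row, good condition, soil group C → CN(II) = 83
Average conditions: CN = 83 (no AMC adjustment).
Max retention: S = 1000/83 − 10 = 170/83 in (≈ 2.048 in)
Ia = 0.2S: 0.2·2.048 = 0.410 in (exactly 34/83)
Since P=10.130 > Ia=0.410: effective rainfall P−Ia = 80679/8300 in
Q: (80679/8300)² ÷ (97679/8300) = 6509101041/810735700 in (≈ 8.029 in)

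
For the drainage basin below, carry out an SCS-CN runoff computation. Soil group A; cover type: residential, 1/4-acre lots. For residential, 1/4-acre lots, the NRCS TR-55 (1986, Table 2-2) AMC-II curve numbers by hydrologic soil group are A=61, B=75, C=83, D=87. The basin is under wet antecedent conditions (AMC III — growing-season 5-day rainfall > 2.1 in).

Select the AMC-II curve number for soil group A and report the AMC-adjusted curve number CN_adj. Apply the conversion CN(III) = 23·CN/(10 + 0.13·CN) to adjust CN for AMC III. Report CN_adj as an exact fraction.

CN_adj = 140300/1793 ≈ 78.249

NRCS table: residential, 1/4-acre lots, soil group A → CN(II) = 61
CN(III) from CN(II)=61: (23·61)/(10 + 0.13·61) = 140300/1793 ≈ 78.249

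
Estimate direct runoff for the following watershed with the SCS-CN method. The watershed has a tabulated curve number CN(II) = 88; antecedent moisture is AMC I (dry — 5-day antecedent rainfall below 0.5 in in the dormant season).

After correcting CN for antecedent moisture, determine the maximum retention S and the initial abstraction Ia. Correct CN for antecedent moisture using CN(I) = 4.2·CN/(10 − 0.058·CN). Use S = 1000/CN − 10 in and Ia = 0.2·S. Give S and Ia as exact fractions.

CN(I) from CN(II)=88: (4.2·88)/(10 − 0.058·88) = 3850/51 ≈ 75.490
Retention S: 1000/CN − 10 with CN=75.490 → S = 250/77 ≈ 3.247 in
Ia = 0.2·(250/77) = 50/77 in ≈ 0.649 in

S = 250/77 in ≈ 3.247 in; Ia = 50/77 in ≈ 0.649 in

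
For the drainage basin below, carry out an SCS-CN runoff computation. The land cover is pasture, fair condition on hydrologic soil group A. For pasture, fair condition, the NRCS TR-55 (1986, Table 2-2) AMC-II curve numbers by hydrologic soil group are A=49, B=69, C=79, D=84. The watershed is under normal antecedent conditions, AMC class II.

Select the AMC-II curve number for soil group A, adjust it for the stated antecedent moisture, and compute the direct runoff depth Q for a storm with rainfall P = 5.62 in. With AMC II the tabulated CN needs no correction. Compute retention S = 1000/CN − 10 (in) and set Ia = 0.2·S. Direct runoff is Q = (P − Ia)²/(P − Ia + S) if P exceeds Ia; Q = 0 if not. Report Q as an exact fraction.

NRCS table: pasture, fair condition, soil group A → CN(II) = 49
AMC II — tabulated CN = 49 applies directly.
S = 1000/49 − 10 = 510/49 in ≈ 10.408 in
Ia = 0.2·(510/49) = 102/49 in ≈ 2.082 in
Excess rainfall: 5.620 − 2.082 = 3.538 in; P > Ia so Q > 0
Q: (8669/2450)² ÷ (34169/2450) = 75151561/83714050 in (≈ 0.898 in)

Q = 75151561/83714050 in ≈ 0.898 in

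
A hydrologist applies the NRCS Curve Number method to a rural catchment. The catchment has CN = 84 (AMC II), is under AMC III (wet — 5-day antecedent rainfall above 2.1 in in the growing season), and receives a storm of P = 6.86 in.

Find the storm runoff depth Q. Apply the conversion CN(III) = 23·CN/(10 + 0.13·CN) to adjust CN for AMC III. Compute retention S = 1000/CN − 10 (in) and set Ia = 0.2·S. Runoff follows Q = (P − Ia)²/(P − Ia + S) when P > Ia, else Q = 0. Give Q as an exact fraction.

Q = 26136865561/4387306350 in ≈ 5.957 in

Adjust CN=84 to AMC III: 23·84/(10 + 0.13·84) → 1932 ÷ (523/25) = 48300/523 ≈ 92.352
Max retention: S = 1000/(48300/523) − 10 = 400/483 in (≈ 0.828 in)
Ia = 0.2·(400/483) = 80/483 in ≈ 0.166 in
Since P=6.860 > Ia=0.166: effective rainfall P−Ia = 161669/24150 in
Runoff Q = (P−Ia)²/(P−Ia+S) = (6.694)²/(6.694+0.828) = 26136865561/4387306350 ≈ 5.957 in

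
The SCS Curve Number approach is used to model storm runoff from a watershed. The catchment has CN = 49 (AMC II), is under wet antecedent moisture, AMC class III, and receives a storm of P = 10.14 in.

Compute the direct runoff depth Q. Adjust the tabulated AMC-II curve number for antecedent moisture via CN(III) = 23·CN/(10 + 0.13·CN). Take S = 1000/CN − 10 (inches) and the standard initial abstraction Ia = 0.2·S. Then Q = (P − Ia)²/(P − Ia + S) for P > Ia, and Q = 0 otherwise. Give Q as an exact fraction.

Q = 90268237107/14564390050 in ≈ 6.198 in

CN(III) from CN(II)=49: (23·49)/(10 + 0.13·49) = 112700/1637 ≈ 68.845
Retention S: 1000/CN − 10 with CN=68.845 → S = 5100/1127 ≈ 4.525 in
Ia = 0.2S: 0.2·4.525 = 0.905 in (exactly 1020/1127)
P − Ia = 10.140 − 0.905 = 520389/56350 ≈ 9.235 in (> 0, runoff occurs)
Runoff Q = (P−Ia)²/(P−Ia+S) = (9.235)²/(9.235+4.525) = 90268237107/14564390050 ≈ 6.198 in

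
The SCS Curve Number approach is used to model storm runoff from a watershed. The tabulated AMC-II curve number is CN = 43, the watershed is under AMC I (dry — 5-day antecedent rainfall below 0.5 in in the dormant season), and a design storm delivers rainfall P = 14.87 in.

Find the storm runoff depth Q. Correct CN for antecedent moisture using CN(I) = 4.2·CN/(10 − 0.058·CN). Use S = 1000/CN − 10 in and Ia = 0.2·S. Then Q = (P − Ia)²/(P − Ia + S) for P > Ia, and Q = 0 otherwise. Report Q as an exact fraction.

Q = 66351062569/36348368700 in ≈ 1.825 in

CN(I) from CN(II)=43: (4.2·43)/(10 − 0.058·43) = 30100/1251 ≈ 24.061
Max retention: S = 1000/(30100/1251) − 10 = 9500/301 in (≈ 31.561 in)
Initial abstraction Ia = S/5 = (9500/301)/5 = 1900/301 ≈ 6.312 in
P − Ia = 14.870 − 6.312 = 257587/30100 ≈ 8.558 in (> 0, runoff occurs)
Q = (257587/30100)²/((257587/30100) + 9500/301) = (66351062569/906010000)/(1207587/30100) = 66351062569/36348368700 in ≈ 1.825 in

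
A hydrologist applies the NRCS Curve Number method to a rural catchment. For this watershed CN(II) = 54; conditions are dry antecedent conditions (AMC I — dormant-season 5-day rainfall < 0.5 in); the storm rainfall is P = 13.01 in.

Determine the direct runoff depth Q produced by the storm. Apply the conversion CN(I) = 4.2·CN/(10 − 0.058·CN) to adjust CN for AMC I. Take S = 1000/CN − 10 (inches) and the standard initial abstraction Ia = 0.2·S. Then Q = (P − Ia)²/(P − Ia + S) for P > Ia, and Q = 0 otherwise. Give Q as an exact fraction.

CN(I) from CN(II)=54: (4.2·54)/(10 − 0.058·54) = 56700/1717 ≈ 33.023
Retention S: 1000/CN − 10 with CN=33.023 → S = 11500/567 ≈ 20.282 in
Ia = 0.2·(11500/567) = 2300/567 in ≈ 4.056 in
P − Ia = 13.010 − 4.056 = 507667/56700 ≈ 8.954 in (> 0, runoff occurs)
Q = (507667/56700)²/((507667/56700) + 11500/567) = (257725782889/3214890000)/(1657667/56700) = 257725782889/93989718900 in ≈ 2.742 in

Q = 257725782889/93989718900 in ≈ 2.742 in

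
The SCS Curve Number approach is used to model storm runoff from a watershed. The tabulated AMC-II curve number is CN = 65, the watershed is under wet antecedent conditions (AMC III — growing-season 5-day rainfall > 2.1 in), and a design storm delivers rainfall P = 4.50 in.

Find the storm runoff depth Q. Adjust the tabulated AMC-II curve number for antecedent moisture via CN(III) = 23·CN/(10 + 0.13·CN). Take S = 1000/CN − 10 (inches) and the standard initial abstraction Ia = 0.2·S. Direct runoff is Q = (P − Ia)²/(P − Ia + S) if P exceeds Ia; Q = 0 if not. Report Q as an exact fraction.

Q = 5812921/2278978 in ≈ 2.551 in

Adjust CN=65 to AMC III: 23·65/(10 + 0.13·65) → 1495 ÷ (369/20) = 29900/369 ≈ 81.030
Max retention: S = 1000/(29900/369) − 10 = 700/299 in (≈ 2.341 in)
Initial abstraction Ia = S/5 = (700/299)/5 = 140/299 ≈ 0.468 in
Excess rainfall: 4.500 − 0.468 = 4.032 in; P > Ia so Q > 0
Q = (2411/598)²/((2411/598) + 700/299) = (5812921/357604)/(3811/598) = 5812921/2278978 in ≈ 2.551 in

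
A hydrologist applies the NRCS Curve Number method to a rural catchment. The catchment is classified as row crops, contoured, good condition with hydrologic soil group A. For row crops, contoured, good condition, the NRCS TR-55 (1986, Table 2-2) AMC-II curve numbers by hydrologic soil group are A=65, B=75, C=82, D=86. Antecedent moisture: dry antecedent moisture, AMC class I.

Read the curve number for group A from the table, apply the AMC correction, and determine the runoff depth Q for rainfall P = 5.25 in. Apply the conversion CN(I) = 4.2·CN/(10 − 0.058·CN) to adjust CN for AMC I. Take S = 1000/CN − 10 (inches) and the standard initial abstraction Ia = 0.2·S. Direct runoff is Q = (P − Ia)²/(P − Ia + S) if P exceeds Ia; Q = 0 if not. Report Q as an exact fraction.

NRCS table: row crops, contoured, good condition, soil group A → CN(II) = 65
Adjust CN=65 to AMC I: 4.2·65/(10 − 0.058·65) → 273 ÷ (623/100) = 3900/89 ≈ 43.820
Retention S: 1000/CN − 10 with CN=43.820 → S = 500/39 ≈ 12.821 in
Ia = 0.2·(500/39) = 100/39 in ≈ 2.564 in
P − Ia = 5.250 − 2.564 = 419/156 ≈ 2.686 in (> 0, runoff occurs)
Q = (419/156)²/((419/156) + 500/39) = (175561/24336)/(2419/156) = 175561/377364 in ≈ 0.465 in

Q = 175561/377364 in ≈ 0.465 in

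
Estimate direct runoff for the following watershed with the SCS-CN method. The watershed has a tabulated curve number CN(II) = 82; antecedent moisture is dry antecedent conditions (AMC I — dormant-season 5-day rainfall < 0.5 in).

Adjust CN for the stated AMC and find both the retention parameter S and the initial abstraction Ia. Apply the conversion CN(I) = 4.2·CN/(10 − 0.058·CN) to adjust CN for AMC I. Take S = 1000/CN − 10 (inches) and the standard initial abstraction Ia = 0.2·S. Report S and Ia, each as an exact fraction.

Dry (AMC I): CN(I) = 4.2·82/(10 − 0.058·82) = (1722/5)/(1311/250) = 28700/437 ≈ 65.675
Max retention: S = 1000/(28700/437) − 10 = 1500/287 in (≈ 5.226 in)
Initial abstraction Ia = S/5 = (1500/287)/5 = 300/287 ≈ 1.045 in

S = 1500/287 in ≈ 5.226 in; Ia = 300/287 in ≈ 1.045 in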